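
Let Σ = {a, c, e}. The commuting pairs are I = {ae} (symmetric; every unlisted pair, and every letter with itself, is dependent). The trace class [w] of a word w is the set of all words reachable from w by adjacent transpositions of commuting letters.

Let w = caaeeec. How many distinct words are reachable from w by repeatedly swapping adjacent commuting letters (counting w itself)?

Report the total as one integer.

piece 0:c — minimal
piece 1:a rests on {0:c}
piece 2:a rests on {1:a}
piece 3:e rests on {0:c}
piece 4:e rests on {3:e}
piece 5:e rests on {4:e}
piece 6:c rests on {2:a, 5:e}
minimal pieces: {0:c}
ways to finish when only these pieces remain (= sum over removing one remaining piece with nothing left below it):
  1 left: {6}→1
  2 left: {2,6}→1  {5,6}→1
  3 left: {1,2,6}→1  {2,5,6}→2  {4,5,6}→1
  4 left: {1,2,5,6}→3  {2,4,5,6}→3  {3,4,5,6}→1
  5 left: {1,2,4,5,6}→6  {2,3,4,5,6}→4
  placing 0:c first → 10 extensions

10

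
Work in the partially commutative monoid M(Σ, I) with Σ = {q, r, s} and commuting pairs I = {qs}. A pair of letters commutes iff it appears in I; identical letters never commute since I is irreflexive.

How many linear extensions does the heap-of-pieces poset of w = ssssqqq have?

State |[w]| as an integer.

35

0(s) covers ∅
1(s) covers 0:s
2(s) covers 1:s
3(s) covers 2:s
4(q) covers ∅
5(q) covers 4:q
6(q) covers 5:q
floor of heap: 0:s, 4:q
completions by unplaced set U, small U first (add the entries for U minus each lowest piece of U):
  |U|=1: {3}:1  {6}:1
  |U|=2: {2,3}:1  {3,6}:2  {5,6}:1
  |U|=3: {1,2,3}:1  {2,3,6}:3  {3,5,6}:3  {4,5,6}:1
  |U|=4: {0,1,2,3}:1  {1,2,3,6}:4  {2,3,5,6}:6  {3,4,5,6}:4
  |U|=5: {0,1,2,3,6}:5  {1,2,3,5,6}:10  {2,3,4,5,6}:10
  start at 0(s): 20
  start at 4(q): 15
sum over floor = 35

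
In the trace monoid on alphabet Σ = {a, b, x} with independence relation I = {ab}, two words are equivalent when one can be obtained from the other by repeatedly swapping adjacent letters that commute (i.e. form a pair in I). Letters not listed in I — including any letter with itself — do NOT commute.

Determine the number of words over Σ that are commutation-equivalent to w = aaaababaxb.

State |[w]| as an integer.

drop 0:a onto floor
drop 1:a onto {0:a}
drop 2:a onto {1:a}
drop 3:a onto {2:a}
drop 4:b onto floor
drop 5:a onto {3:a}
drop 6:b onto {4:b}
drop 7:a onto {5:a}
drop 8:x onto {6:b, 7:a}
drop 9:b onto {8:x}
ground layer = {0:a, 4:b}
drop-orders for the pieces not yet dropped (sum over which currently-grounded one goes next):
  1 to go: {9} 1
  2 to go: {8,9} 1
  3 to go: {6,8,9} 1  {7,8,9} 1
  4 to go: {4,6,8,9} 1  {5,7,8,9} 1  {6,7,8,9} 2
  5 to go: {3,5,7,8,9} 1  {4,6,7,8,9} 3  {5,6,7,8,9} 3
  6 to go: {2,3,5,7,8,9} 1  {3,5,6,7,8,9} 4  {4,5,6,7,8,9} 6
  7 to go: {1,2,3,5,7,8,9} 1  {2,3,5,6,7,8,9} 5  {3,4,5,6,7,8,9} 10
  8 to go: {0,1,2,3,5,7,8,9} 1  {1,2,3,5,6,7,8,9} 6  {2,3,4,5,6,7,8,9} 15
  if 0:a drops first: 21 orders
  if 4:b drops first: 7 orders
heap linearizations: 28

28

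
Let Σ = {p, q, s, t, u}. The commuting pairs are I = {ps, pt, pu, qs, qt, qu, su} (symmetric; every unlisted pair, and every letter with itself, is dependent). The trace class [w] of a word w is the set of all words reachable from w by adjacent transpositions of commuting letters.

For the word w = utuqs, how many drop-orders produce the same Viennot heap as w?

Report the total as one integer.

10

drop 0:u onto floor
drop 1:t onto {0:u}
drop 2:u onto {1:t}
drop 3:q onto floor
drop 4:s onto {1:t}
ground layer = {0:u, 3:q}
drop-orders for the pieces not yet dropped (sum over which currently-grounded one goes next):
  1 to go: {2} 1  {3} 1  {4} 1
  2 to go: {2,3} 2  {2,4} 2  {3,4} 2
  3 to go: {1,2,4} 2  {2,3,4} 6
  if 0:u drops first: 8 orders
  if 3:q drops first: 2 orders
heap linearizations: 10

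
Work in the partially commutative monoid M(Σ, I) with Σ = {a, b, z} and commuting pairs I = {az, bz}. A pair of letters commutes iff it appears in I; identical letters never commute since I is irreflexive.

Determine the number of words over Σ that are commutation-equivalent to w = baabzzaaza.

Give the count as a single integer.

#0=b has no predecessor
#1=a depends on [0:b]
#2=a depends on [1:a]
#3=b depends on [2:a]
#4=z has no predecessor
#5=z depends on [4:z]
#6=a depends on [3:b]
#7=a depends on [6:a]
#8=z depends on [5:z]
#9=a depends on [7:a]
sources: [0:b, 4:z]
N(rest) = Σ N(rest − s) over sources s of rest; N(one piece) = 1:
  size 1 → [8]=1  [9]=1
  size 2 → [5,8]=1  [7,9]=1  [8,9]=2
  size 3 → [4,5,8]=1  [5,8,9]=3  [6,7,9]=1  [7,8,9]=3
  size 4 → [3,6,7,9]=1  [4,5,8,9]=4  [5,7,8,9]=6  [6,7,8,9]=4
  size 5 → [2,3,6,7,9]=1  [3,6,7,8,9]=5  [4,5,7,8,9]=10  [5,6,7,8,9]=10
  size 6 → [1,2,3,6,7,9]=1  [2,3,6,7,8,9]=6  [3,5,6,7,8,9]=15  [4,5,6,7,8,9]=20
  size 7 → [0,1,2,3,6,7,9]=1  [1,2,3,6,7,8,9]=7  [2,3,5,6,7,8,9]=21  [3,4,5,6,7,8,9]=35
  size 8 → [0,1,2,3,6,7,8,9]=8  [1,2,3,5,6,7,8,9]=28  [2,3,4,5,6,7,8,9]=56
  first=0(b) contributes 84
  first=4(z) contributes 36
|[w]| = 120

120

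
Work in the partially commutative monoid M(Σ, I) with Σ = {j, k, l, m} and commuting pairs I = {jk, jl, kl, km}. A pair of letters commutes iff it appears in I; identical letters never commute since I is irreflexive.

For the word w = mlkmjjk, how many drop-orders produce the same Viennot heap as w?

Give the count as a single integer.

0(m) covers ∅
1(l) covers 0:m
2(k) covers ∅
3(m) covers 1:l
4(j) covers 3:m
5(j) covers 4:j
6(k) covers 2:k
floor of heap: 0:m, 2:k
completions by unplaced set U, small U first (add the entries for U minus each lowest piece of U):
  |U|=1: {5}:1  {6}:1
  |U|=2: {2,6}:1  {4,5}:1  {5,6}:2
  |U|=3: {2,5,6}:3  {3,4,5}:1  {4,5,6}:3
  |U|=4: {1,3,4,5}:1  {2,4,5,6}:6  {3,4,5,6}:4
  |U|=5: {0,1,3,4,5}:1  {1,3,4,5,6}:5  {2,3,4,5,6}:10
  start at 0(m): 15
  start at 2(k): 6
sum over floor = 21

21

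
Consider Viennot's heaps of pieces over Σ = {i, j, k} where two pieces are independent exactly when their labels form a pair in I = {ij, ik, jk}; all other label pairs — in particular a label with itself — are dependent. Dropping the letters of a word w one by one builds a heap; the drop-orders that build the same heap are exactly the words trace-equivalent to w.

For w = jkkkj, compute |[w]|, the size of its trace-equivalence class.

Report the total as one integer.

10

piece 0:j — minimal
piece 1:k — minimal
piece 2:k rests on {1:k}
piece 3:k rests on {2:k}
piece 4:j rests on {0:j}
minimal pieces: {0:j, 1:k}
ways to finish when only these pieces remain (= sum over removing one remaining piece with nothing left below it):
  1 left: {3}→1  {4}→1
  2 left: {0,4}→1  {2,3}→1  {3,4}→2
  3 left: {0,3,4}→3  {1,2,3}→1  {2,3,4}→3
  placing 0:j first → 4 extensions
  placing 1:k first → 6 extensions
total linear extensions = 10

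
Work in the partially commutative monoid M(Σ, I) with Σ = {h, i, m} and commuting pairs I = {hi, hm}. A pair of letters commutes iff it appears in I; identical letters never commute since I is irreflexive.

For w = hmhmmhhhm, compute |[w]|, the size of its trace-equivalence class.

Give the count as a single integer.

drop 0:h onto floor
drop 1:m onto floor
drop 2:h onto {0:h}
drop 3:m onto {1:m}
drop 4:m onto {3:m}
drop 5:h onto {2:h}
drop 6:h onto {5:h}
drop 7:h onto {6:h}
drop 8:m onto {4:m}
ground layer = {0:h, 1:m}
drop-orders for the pieces not yet dropped (sum over which currently-grounded one goes next):
  1 to go: {7} 1  {8} 1
  2 to go: {4,8} 1  {6,7} 1  {7,8} 2
  3 to go: {3,4,8} 1  {4,7,8} 3  {5,6,7} 1  {6,7,8} 3
  4 to go: {1,3,4,8} 1  {2,5,6,7} 1  {3,4,7,8} 4  {4,6,7,8} 6  {5,6,7,8} 4
  5 to go: {0,2,5,6,7} 1  {1,3,4,7,8} 5  {2,5,6,7,8} 5  {3,4,6,7,8} 10  {4,5,6,7,8} 10
  6 to go: {0,2,5,6,7,8} 6  {1,3,4,6,7,8} 15  {2,4,5,6,7,8} 15  {3,4,5,6,7,8} 20
  7 to go: {0,2,4,5,6,7,8} 21  {1,3,4,5,6,7,8} 35  {2,3,4,5,6,7,8} 35
  if 0:h drops first: 70 orders
  if 1:m drops first: 56 orders
heap linearizations: 126

126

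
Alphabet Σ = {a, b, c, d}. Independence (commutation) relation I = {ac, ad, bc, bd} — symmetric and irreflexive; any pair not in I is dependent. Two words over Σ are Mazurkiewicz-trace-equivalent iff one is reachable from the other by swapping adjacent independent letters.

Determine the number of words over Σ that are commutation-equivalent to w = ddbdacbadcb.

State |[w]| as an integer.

0(d) covers ∅
1(d) covers 0:d
2(b) covers ∅
3(d) covers 1:d
4(a) covers 2:b
5(c) covers 3:d
6(b) covers 4:a
7(a) covers 6:b
8(d) covers 5:c
9(c) covers 8:d
10(b) covers 7:a
floor of heap: 0:d, 2:b
completions by unplaced set U, small U first (add the entries for U minus each lowest piece of U):
  |U|=1: {9}:1  {10}:1
  |U|=2: {7,10}:1  {8,9}:1  {9,10}:2
  |U|=3: {5,8,9}:1  {6,7,10}:1  {7,9,10}:3  {8,9,10}:3
  |U|=4: {3,5,8,9}:1  {4,6,7,10}:1  {5,8,9,10}:4  {6,7,9,10}:4  {7,8,9,10}:6
  |U|=5: {1,3,5,8,9}:1  {2,4,6,7,10}:1  {3,5,8,9,10}:5  {4,6,7,9,10}:5  {5,7,8,9,10}:10  {6,7,8,9,10}:10
  |U|=6: {0,1,3,5,8,9}:1  {1,3,5,8,9,10}:6  {2,4,6,7,9,10}:6  {3,5,7,8,9,10}:15  {4,6,7,8,9,10}:15  {5,6,7,8,9,10}:20
  |U|=7: {0,1,3,5,8,9,10}:7  {1,3,5,7,8,9,10}:21  {2,4,6,7,8,9,10}:21  {3,5,6,7,8,9,10}:35  {4,5,6,7,8,9,10}:35
  |U|=8: {0,1,3,5,7,8,9,10}:28  {1,3,5,6,7,8,9,10}:56  {2,4,5,6,7,8,9,10}:56  {3,4,5,6,7,8,9,10}:70
  |U|=9: {0,1,3,5,6,7,8,9,10}:84  {1,3,4,5,6,7,8,9,10}:126  {2,3,4,5,6,7,8,9,10}:126
  start at 0(d): 252
  start at 2(b): 210
sum over floor = 462

462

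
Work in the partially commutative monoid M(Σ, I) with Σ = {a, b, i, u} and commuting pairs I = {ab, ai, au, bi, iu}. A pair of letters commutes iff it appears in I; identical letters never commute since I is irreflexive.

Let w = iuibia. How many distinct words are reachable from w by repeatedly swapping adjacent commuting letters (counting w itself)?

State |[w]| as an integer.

60

#0=i has no predecessor
#1=u has no predecessor
#2=i depends on [0:i]
#3=b depends on [1:u]
#4=i depends on [2:i]
#5=a has no predecessor
sources: [0:i, 1:u, 5:a]
N(rest) = Σ N(rest − s) over sources s of rest; N(one piece) = 1:
  size 1 → [3]=1  [4]=1  [5]=1
  size 2 → [1,3]=1  [2,4]=1  [3,4]=2  [3,5]=2  [4,5]=2
  size 3 → [0,2,4]=1  [1,3,4]=3  [1,3,5]=3  [2,3,4]=3  [2,4,5]=3  [3,4,5]=6
  size 4 → [0,2,3,4]=4  [0,2,4,5]=4  [1,2,3,4]=6  [1,3,4,5]=12  [2,3,4,5]=12
  first=0(i) contributes 30
  first=1(u) contributes 20
  first=5(a) contributes 10
|[w]| = 60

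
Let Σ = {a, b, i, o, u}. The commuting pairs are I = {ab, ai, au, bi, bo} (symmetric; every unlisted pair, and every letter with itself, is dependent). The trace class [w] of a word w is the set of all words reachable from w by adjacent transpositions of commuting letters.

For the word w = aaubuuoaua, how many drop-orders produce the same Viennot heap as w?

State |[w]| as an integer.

0(a) covers ∅
1(a) covers 0:a
2(u) covers ∅
3(b) covers 2:u
4(u) covers 3:b
5(u) covers 4:u
6(o) covers 1:a, 5:u
7(a) covers 6:o
8(u) covers 6:o
9(a) covers 7:a
floor of heap: 0:a, 2:u
completions by unplaced set U, small U first (add the entries for U minus each lowest piece of U):
  |U|=1: {8}:1  {9}:1
  |U|=2: {7,9}:1  {8,9}:2
  |U|=3: {7,8,9}:3
  |U|=4: {6,7,8,9}:3
  |U|=5: {1,6,7,8,9}:3  {5,6,7,8,9}:3
  |U|=6: {0,1,6,7,8,9}:3  {1,5,6,7,8,9}:6  {4,5,6,7,8,9}:3
  |U|=7: {0,1,5,6,7,8,9}:9  {1,4,5,6,7,8,9}:9  {3,4,5,6,7,8,9}:3
  |U|=8: {0,1,4,5,6,7,8,9}:18  {1,3,4,5,6,7,8,9}:12  {2,3,4,5,6,7,8,9}:3
  start at 0(a): 15
  start at 2(u): 30
sum over floor = 45

45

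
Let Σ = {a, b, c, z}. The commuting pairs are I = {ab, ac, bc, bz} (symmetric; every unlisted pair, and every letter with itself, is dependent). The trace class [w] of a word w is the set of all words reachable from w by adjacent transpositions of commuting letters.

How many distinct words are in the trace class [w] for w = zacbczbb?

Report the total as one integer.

#0=z has no predecessor
#1=a depends on [0:z]
#2=c depends on [0:z]
#3=b has no predecessor
#4=c depends on [2:c]
#5=z depends on [1:a, 4:c]
#6=b depends on [3:b]
#7=b depends on [6:b]
sources: [0:z, 3:b]
N(rest) = Σ N(rest − s) over sources s of rest; N(one piece) = 1:
  size 1 → [5]=1  [7]=1
  size 2 → [1,5]=1  [4,5]=1  [5,7]=2  [6,7]=1
  size 3 → [1,4,5]=2  [1,5,7]=3  [2,4,5]=1  [3,6,7]=1  [4,5,7]=3  [5,6,7]=3
  size 4 → [1,2,4,5]=3  [1,4,5,7]=8  [1,5,6,7]=6  [2,4,5,7]=4  [3,5,6,7]=4  [4,5,6,7]=6
  size 5 → [0,1,2,4,5]=3  [1,2,4,5,7]=15  [1,3,5,6,7]=10  [1,4,5,6,7]=20  [2,4,5,6,7]=10  [3,4,5,6,7]=10
  size 6 → [0,1,2,4,5,7]=18  [1,2,4,5,6,7]=45  [1,3,4,5,6,7]=40  [2,3,4,5,6,7]=20
  first=0(z) contributes 105
  first=3(b) contributes 63
|[w]| = 168

168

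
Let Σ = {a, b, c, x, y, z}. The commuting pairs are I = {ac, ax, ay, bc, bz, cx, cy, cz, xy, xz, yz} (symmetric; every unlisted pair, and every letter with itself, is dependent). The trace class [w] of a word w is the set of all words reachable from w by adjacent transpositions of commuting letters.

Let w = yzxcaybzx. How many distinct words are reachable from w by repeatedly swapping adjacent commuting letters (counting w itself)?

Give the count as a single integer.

#0=y has no predecessor
#1=z has no predecessor
#2=x has no predecessor
#3=c has no predecessor
#4=a depends on [1:z]
#5=y depends on [0:y]
#6=b depends on [2:x, 4:a, 5:y]
#7=z depends on [4:a]
#8=x depends on [6:b]
sources: [0:y, 1:z, 2:x, 3:c]
N(rest) = Σ N(rest − s) over sources s of rest; N(one piece) = 1:
  size 1 → [3]=1  [7]=1  [8]=1
  size 2 → [3,7]=2  [3,8]=2  [6,8]=1  [7,8]=2
  size 3 → [2,6,8]=1  [3,6,8]=3  [3,7,8]=6  [5,6,8]=1  [6,7,8]=3
  size 4 → [0,5,6,8]=1  [2,3,6,8]=4  [2,5,6,8]=2  [2,6,7,8]=4  [3,5,6,8]=4  [3,6,7,8]=12  [4,6,7,8]=3  [5,6,7,8]=4
  size 5 → [0,2,5,6,8]=3  [0,3,5,6,8]=5  [0,5,6,7,8]=5  [1,4,6,7,8]=3  [2,3,5,6,8]=10  [2,3,6,7,8]=20  [2,4,6,7,8]=7  [2,5,6,7,8]=10  [3,4,6,7,8]=15  [3,5,6,7,8]=20  [4,5,6,7,8]=7
  size 6 → [0,2,3,5,6,8]=18  [0,2,5,6,7,8]=18  [0,3,5,6,7,8]=30  [0,4,5,6,7,8]=12  [1,2,4,6,7,8]=10  [1,3,4,6,7,8]=18  [1,4,5,6,7,8]=10  [2,3,4,6,7,8]=42  [2,3,5,6,7,8]=60  [2,4,5,6,7,8]=24  [3,4,5,6,7,8]=42
  size 7 → [0,1,4,5,6,7,8]=22  [0,2,3,5,6,7,8]=126  [0,2,4,5,6,7,8]=54  [0,3,4,5,6,7,8]=84  [1,2,3,4,6,7,8]=70  [1,2,4,5,6,7,8]=44  [1,3,4,5,6,7,8]=70  [2,3,4,5,6,7,8]=168
  first=0(y) contributes 352
  first=1(z) contributes 432
  first=2(x) contributes 176
  first=3(c) contributes 120
|[w]| = 1080

1080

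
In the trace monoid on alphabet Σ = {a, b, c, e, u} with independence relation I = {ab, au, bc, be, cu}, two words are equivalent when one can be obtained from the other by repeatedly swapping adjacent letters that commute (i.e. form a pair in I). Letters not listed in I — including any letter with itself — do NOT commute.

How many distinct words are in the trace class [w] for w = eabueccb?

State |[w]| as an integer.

22

piece 0:e — minimal
piece 1:a rests on {0:e}
piece 2:b — minimal
piece 3:u rests on {0:e, 2:b}
piece 4:e rests on {1:a, 3:u}
piece 5:c rests on {4:e}
piece 6:c rests on {5:c}
piece 7:b rests on {3:u}
minimal pieces: {0:e, 2:b}
ways to finish when only these pieces remain (= sum over removing one remaining piece with nothing left below it):
  1 left: {6}→1  {7}→1
  2 left: {5,6}→1  {6,7}→2
  3 left: {4,5,6}→1  {5,6,7}→3
  4 left: {1,4,5,6}→1  {4,5,6,7}→4
  5 left: {1,4,5,6,7}→5  {3,4,5,6,7}→4
  6 left: {1,3,4,5,6,7}→9  {2,3,4,5,6,7}→4
  placing 0:e first → 13 extensions
  placing 2:b first → 9 extensions
total linear extensions = 22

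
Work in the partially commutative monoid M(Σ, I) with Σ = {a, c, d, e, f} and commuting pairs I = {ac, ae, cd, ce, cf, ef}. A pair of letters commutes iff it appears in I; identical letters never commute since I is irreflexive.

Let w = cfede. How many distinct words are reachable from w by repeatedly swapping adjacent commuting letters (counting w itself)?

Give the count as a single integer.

10

piece 0:c — minimal
piece 1:f — minimal
piece 2:e — minimal
piece 3:d rests on {1:f, 2:e}
piece 4:e rests on {3:d}
minimal pieces: {0:c, 1:f, 2:e}
ways to finish when only these pieces remain (= sum over removing one remaining piece with nothing left below it):
  1 left: {0}→1  {4}→1
  2 left: {0,4}→2  {3,4}→1
  3 left: {0,3,4}→3  {1,3,4}→1  {2,3,4}→1
  placing 0:c first → 2 extensions
  placing 1:f first → 4 extensions
  placing 2:e first → 4 extensions
total linear extensions = 10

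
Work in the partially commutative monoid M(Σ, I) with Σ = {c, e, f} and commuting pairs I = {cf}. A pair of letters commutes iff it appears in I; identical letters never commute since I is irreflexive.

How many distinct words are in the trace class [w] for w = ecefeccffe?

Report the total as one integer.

piece 0:e — minimal
piece 1:c rests on {0:e}
piece 2:e rests on {1:c}
piece 3:f rests on {2:e}
piece 4:e rests on {3:f}
piece 5:c rests on {4:e}
piece 6:c rests on {5:c}
piece 7:f rests on {4:e}
piece 8:f rests on {7:f}
piece 9:e rests on {6:c, 8:f}
minimal pieces: {0:e}
ways to finish when only these pieces remain (= sum over removing one remaining piece with nothing left below it):
  1 left: {9}→1
  2 left: {6,9}→1  {8,9}→1
  3 left: {5,6,9}→1  {6,8,9}→2  {7,8,9}→1
  4 left: {5,6,8,9}→3  {6,7,8,9}→3
  5 left: {5,6,7,8,9}→6
  6 left: {4,5,6,7,8,9}→6
  7 left: {3,4,5,6,7,8,9}→6
  8 left: {2,3,4,5,6,7,8,9}→6
  placing 0:e first → 6 extensions

6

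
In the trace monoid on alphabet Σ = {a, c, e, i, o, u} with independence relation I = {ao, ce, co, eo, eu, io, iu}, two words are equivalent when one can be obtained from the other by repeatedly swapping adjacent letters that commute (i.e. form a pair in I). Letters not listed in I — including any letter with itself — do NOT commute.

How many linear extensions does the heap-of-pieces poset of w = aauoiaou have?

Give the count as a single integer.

9

0(a) covers ∅
1(a) covers 0:a
2(u) covers 1:a
3(o) covers 2:u
4(i) covers 1:a
5(a) covers 2:u, 4:i
6(o) covers 3:o
7(u) covers 5:a, 6:o
floor of heap: 0:a
completions by unplaced set U, small U first (add the entries for U minus each lowest piece of U):
  |U|=1: {7}:1
  |U|=2: {5,7}:1  {6,7}:1
  |U|=3: {3,6,7}:1  {4,5,7}:1  {5,6,7}:2
  |U|=4: {3,5,6,7}:3  {4,5,6,7}:3
  |U|=5: {2,3,5,6,7}:3  {3,4,5,6,7}:6
  |U|=6: {2,3,4,5,6,7}:9
  start at 0(a): 9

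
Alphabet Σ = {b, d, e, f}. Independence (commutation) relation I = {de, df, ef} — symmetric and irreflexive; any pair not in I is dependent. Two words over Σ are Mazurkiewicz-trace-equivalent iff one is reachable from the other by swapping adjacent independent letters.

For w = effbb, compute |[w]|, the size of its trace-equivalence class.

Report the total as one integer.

piece 0:e — minimal
piece 1:f — minimal
piece 2:f rests on {1:f}
piece 3:b rests on {0:e, 2:f}
piece 4:b rests on {3:b}
minimal pieces: {0:e, 1:f}
ways to finish when only these pieces remain (= sum over removing one remaining piece with nothing left below it):
  1 left: {4}→1
  2 left: {3,4}→1
  3 left: {0,3,4}→1  {2,3,4}→1
  placing 0:e first → 1 extensions
  placing 1:f first → 2 extensions
total linear extensions = 3

3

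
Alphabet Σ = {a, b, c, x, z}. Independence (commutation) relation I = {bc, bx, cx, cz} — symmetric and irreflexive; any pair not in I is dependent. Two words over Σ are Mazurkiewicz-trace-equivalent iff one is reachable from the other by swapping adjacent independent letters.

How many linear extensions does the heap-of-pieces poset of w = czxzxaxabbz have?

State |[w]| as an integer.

5

0(c) covers ∅
1(z) covers ∅
2(x) covers 1:z
3(z) covers 2:x
4(x) covers 3:z
5(a) covers 0:c, 4:x
6(x) covers 5:a
7(a) covers 6:x
8(b) covers 7:a
9(b) covers 8:b
10(z) covers 9:b
floor of heap: 0:c, 1:z
completions by unplaced set U, small U first (add the entries for U minus each lowest piece of U):
  |U|=1: {10}:1
  |U|=2: {9,10}:1
  |U|=3: {8,9,10}:1
  |U|=4: {7,8,9,10}:1
  |U|=5: {6,7,8,9,10}:1
  |U|=6: {5,6,7,8,9,10}:1
  |U|=7: {0,5,6,7,8,9,10}:1  {4,5,6,7,8,9,10}:1
  |U|=8: {0,4,5,6,7,8,9,10}:2  {3,4,5,6,7,8,9,10}:1
  |U|=9: {0,3,4,5,6,7,8,9,10}:3  {2,3,4,5,6,7,8,9,10}:1
  start at 0(c): 1
  start at 1(z): 4
sum over floor = 5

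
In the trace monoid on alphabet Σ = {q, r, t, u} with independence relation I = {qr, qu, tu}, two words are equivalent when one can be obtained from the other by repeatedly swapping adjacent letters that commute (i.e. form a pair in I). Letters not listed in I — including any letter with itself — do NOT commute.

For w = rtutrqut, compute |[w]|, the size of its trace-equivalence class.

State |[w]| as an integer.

17

0(r) covers ∅
1(t) covers 0:r
2(u) covers 0:r
3(t) covers 1:t
4(r) covers 2:u, 3:t
5(q) covers 3:t
6(u) covers 4:r
7(t) covers 4:r, 5:q
floor of heap: 0:r
completions by unplaced set U, small U first (add the entries for U minus each lowest piece of U):
  |U|=1: {6}:1  {7}:1
  |U|=2: {5,7}:1  {6,7}:2
  |U|=3: {4,6,7}:2  {5,6,7}:3
  |U|=4: {2,4,6,7}:2  {4,5,6,7}:5
  |U|=5: {2,4,5,6,7}:7  {3,4,5,6,7}:5
  |U|=6: {1,3,4,5,6,7}:5  {2,3,4,5,6,7}:12
  start at 0(r): 17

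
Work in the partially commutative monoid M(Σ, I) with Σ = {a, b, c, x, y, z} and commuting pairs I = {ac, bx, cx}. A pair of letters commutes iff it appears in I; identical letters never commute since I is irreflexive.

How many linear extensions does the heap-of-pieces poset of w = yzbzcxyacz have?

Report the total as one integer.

4

0(y) covers ∅
1(z) covers 0:y
2(b) covers 1:z
3(z) covers 2:b
4(c) covers 3:z
5(x) covers 3:z
6(y) covers 4:c, 5:x
7(a) covers 6:y
8(c) covers 6:y
9(z) covers 7:a, 8:c
floor of heap: 0:y
completions by unplaced set U, small U first (add the entries for U minus each lowest piece of U):
  |U|=1: {9}:1
  |U|=2: {7,9}:1  {8,9}:1
  |U|=3: {7,8,9}:2
  |U|=4: {6,7,8,9}:2
  |U|=5: {4,6,7,8,9}:2  {5,6,7,8,9}:2
  |U|=6: {4,5,6,7,8,9}:4
  |U|=7: {3,4,5,6,7,8,9}:4
  |U|=8: {2,3,4,5,6,7,8,9}:4
  start at 0(y): 4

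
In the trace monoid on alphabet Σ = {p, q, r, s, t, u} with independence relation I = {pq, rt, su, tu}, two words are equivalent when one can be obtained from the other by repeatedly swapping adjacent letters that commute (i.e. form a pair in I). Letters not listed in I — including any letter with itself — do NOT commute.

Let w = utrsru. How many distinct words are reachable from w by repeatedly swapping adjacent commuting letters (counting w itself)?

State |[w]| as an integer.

3

#0=u has no predecessor
#1=t has no predecessor
#2=r depends on [0:u]
#3=s depends on [1:t, 2:r]
#4=r depends on [3:s]
#5=u depends on [4:r]
sources: [0:u, 1:t]
N(rest) = Σ N(rest − s) over sources s of rest; N(one piece) = 1:
  size 1 → [5]=1
  size 2 → [4,5]=1
  size 3 → [3,4,5]=1
  size 4 → [1,3,4,5]=1  [2,3,4,5]=1
  first=0(u) contributes 2
  first=1(t) contributes 1
|[w]| = 3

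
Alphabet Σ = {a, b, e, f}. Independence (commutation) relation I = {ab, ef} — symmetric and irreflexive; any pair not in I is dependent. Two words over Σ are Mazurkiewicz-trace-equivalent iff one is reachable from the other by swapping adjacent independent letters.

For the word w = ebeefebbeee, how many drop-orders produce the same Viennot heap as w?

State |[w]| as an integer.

0(e) covers ∅
1(b) covers 0:e
2(e) covers 1:b
3(e) covers 2:e
4(f) covers 1:b
5(e) covers 3:e
6(b) covers 4:f, 5:e
7(b) covers 6:b
8(e) covers 7:b
9(e) covers 8:e
10(e) covers 9:e
floor of heap: 0:e
completions by unplaced set U, small U first (add the entries for U minus each lowest piece of U):
  |U|=1: {10}:1
  |U|=2: {9,10}:1
  |U|=3: {8,9,10}:1
  |U|=4: {7,8,9,10}:1
  |U|=5: {6,7,8,9,10}:1
  |U|=6: {4,6,7,8,9,10}:1  {5,6,7,8,9,10}:1
  |U|=7: {3,5,6,7,8,9,10}:1  {4,5,6,7,8,9,10}:2
  |U|=8: {2,3,5,6,7,8,9,10}:1  {3,4,5,6,7,8,9,10}:3
  |U|=9: {2,3,4,5,6,7,8,9,10}:4
  start at 0(e): 4

4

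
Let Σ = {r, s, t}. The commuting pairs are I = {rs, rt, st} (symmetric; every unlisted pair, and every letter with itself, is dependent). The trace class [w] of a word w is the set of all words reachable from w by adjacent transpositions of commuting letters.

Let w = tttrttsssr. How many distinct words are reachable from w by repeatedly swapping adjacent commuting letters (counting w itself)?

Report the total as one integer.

2520

0(t) covers ∅
1(t) covers 0:t
2(t) covers 1:t
3(r) covers ∅
4(t) covers 2:t
5(t) covers 4:t
6(s) covers ∅
7(s) covers 6:s
8(s) covers 7:s
9(r) covers 3:r
floor of heap: 0:t, 3:r, 6:s
completions by unplaced set U, small U first (add the entries for U minus each lowest piece of U):
  |U|=1: {5}:1  {8}:1  {9}:1
  |U|=2: {3,9}:1  {4,5}:1  {5,8}:2  {5,9}:2  {7,8}:1  {8,9}:2
  |U|=3: {2,4,5}:1  {3,5,9}:3  {3,8,9}:3  {4,5,8}:3  {4,5,9}:3  {5,7,8}:3  {5,8,9}:6  {6,7,8}:1  {7,8,9}:3
  |U|=4: {1,2,4,5}:1  {2,4,5,8}:4  {2,4,5,9}:4  {3,4,5,9}:6  {3,5,8,9}:12  {3,7,8,9}:6  {4,5,7,8}:6  {4,5,8,9}:12  {5,6,7,8}:4  {5,7,8,9}:12  {6,7,8,9}:4
  |U|=5: {0,1,2,4,5}:1  {1,2,4,5,8}:5  {1,2,4,5,9}:5  {2,3,4,5,9}:10  {2,4,5,7,8}:10  {2,4,5,8,9}:20  {3,4,5,8,9}:30  {3,5,7,8,9}:30  {3,6,7,8,9}:10  {4,5,6,7,8}:10  {4,5,7,8,9}:30  {5,6,7,8,9}:20
  |U|=6: {0,1,2,4,5,8}:6  {0,1,2,4,5,9}:6  {1,2,3,4,5,9}:15  {1,2,4,5,7,8}:15  {1,2,4,5,8,9}:30  {2,3,4,5,8,9}:60  {2,4,5,6,7,8}:20  {2,4,5,7,8,9}:60  {3,4,5,7,8,9}:90  {3,5,6,7,8,9}:60  {4,5,6,7,8,9}:60
  |U|=7: {0,1,2,3,4,5,9}:21  {0,1,2,4,5,7,8}:21  {0,1,2,4,5,8,9}:42  {1,2,3,4,5,8,9}:105  {1,2,4,5,6,7,8}:35  {1,2,4,5,7,8,9}:105  {2,3,4,5,7,8,9}:210  {2,4,5,6,7,8,9}:140  {3,4,5,6,7,8,9}:210
  |U|=8: {0,1,2,3,4,5,8,9}:168  {0,1,2,4,5,6,7,8}:56  {0,1,2,4,5,7,8,9}:168  {1,2,3,4,5,7,8,9}:420  {1,2,4,5,6,7,8,9}:280  {2,3,4,5,6,7,8,9}:560
  start at 0(t): 1260
  start at 3(r): 504
  start at 6(s): 756
sum over floor = 2520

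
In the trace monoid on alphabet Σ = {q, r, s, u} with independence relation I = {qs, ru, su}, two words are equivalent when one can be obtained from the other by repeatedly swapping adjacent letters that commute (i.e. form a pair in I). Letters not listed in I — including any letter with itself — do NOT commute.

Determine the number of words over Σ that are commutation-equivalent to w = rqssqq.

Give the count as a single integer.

10

0(r) covers ∅
1(q) covers 0:r
2(s) covers 0:r
3(s) covers 2:s
4(q) covers 1:q
5(q) covers 4:q
floor of heap: 0:r
completions by unplaced set U, small U first (add the entries for U minus each lowest piece of U):
  |U|=1: {3}:1  {5}:1
  |U|=2: {2,3}:1  {3,5}:2  {4,5}:1
  |U|=3: {1,4,5}:1  {2,3,5}:3  {3,4,5}:3
  |U|=4: {1,3,4,5}:4  {2,3,4,5}:6
  start at 0(r): 10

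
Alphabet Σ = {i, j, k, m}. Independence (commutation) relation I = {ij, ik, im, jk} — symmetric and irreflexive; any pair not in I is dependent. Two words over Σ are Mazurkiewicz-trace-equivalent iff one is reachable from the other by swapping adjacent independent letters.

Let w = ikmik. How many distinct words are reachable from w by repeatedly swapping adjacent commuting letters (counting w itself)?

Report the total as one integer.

10

0(i) covers ∅
1(k) covers ∅
2(m) covers 1:k
3(i) covers 0:i
4(k) covers 2:m
floor of heap: 0:i, 1:k
completions by unplaced set U, small U first (add the entries for U minus each lowest piece of U):
  |U|=1: {3}:1  {4}:1
  |U|=2: {0,3}:1  {2,4}:1  {3,4}:2
  |U|=3: {0,3,4}:3  {1,2,4}:1  {2,3,4}:3
  start at 0(i): 4
  start at 1(k): 6
sum over floor = 10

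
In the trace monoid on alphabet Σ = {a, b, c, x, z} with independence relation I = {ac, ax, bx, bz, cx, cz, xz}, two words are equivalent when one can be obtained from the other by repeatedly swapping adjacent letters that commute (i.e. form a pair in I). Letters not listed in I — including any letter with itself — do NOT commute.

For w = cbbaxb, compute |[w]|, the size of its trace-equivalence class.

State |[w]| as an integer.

6

#0=c has no predecessor
#1=b depends on [0:c]
#2=b depends on [1:b]
#3=a depends on [2:b]
#4=x has no predecessor
#5=b depends on [3:a]
sources: [0:c, 4:x]
N(rest) = Σ N(rest − s) over sources s of rest; N(one piece) = 1:
  size 1 → [4]=1  [5]=1
  size 2 → [3,5]=1  [4,5]=2
  size 3 → [2,3,5]=1  [3,4,5]=3
  size 4 → [1,2,3,5]=1  [2,3,4,5]=4
  first=0(c) contributes 5
  first=4(x) contributes 1
|[w]| = 6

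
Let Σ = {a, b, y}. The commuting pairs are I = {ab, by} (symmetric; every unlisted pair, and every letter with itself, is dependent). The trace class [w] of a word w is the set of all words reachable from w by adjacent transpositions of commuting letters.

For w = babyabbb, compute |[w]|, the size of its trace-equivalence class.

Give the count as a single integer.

piece 0:b — minimal
piece 1:a — minimal
piece 2:b rests on {0:b}
piece 3:y rests on {1:a}
piece 4:a rests on {3:y}
piece 5:b rests on {2:b}
piece 6:b rests on {5:b}
piece 7:b rests on {6:b}
minimal pieces: {0:b, 1:a}
ways to finish when only these pieces remain (= sum over removing one remaining piece with nothing left below it):
  1 left: {4}→1  {7}→1
  2 left: {3,4}→1  {4,7}→2  {6,7}→1
  3 left: {1,3,4}→1  {3,4,7}→3  {4,6,7}→3  {5,6,7}→1
  4 left: {1,3,4,7}→4  {2,5,6,7}→1  {3,4,6,7}→6  {4,5,6,7}→4
  5 left: {0,2,5,6,7}→1  {1,3,4,6,7}→10  {2,4,5,6,7}→5  {3,4,5,6,7}→10
  6 left: {0,2,4,5,6,7}→6  {1,3,4,5,6,7}→20  {2,3,4,5,6,7}→15
  placing 0:b first → 35 extensions
  placing 1:a first → 21 extensions
total linear extensions = 56

56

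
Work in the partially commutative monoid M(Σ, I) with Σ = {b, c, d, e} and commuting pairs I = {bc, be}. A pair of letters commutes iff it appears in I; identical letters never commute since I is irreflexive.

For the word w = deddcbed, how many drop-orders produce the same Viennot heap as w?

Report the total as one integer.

piece 0:d — minimal
piece 1:e rests on {0:d}
piece 2:d rests on {1:e}
piece 3:d rests on {2:d}
piece 4:c rests on {3:d}
piece 5:b rests on {3:d}
piece 6:e rests on {4:c}
piece 7:d rests on {5:b, 6:e}
minimal pieces: {0:d}
ways to finish when only these pieces remain (= sum over removing one remaining piece with nothing left below it):
  1 left: {7}→1
  2 left: {5,7}→1  {6,7}→1
  3 left: {4,6,7}→1  {5,6,7}→2
  4 left: {4,5,6,7}→3
  5 left: {3,4,5,6,7}→3
  6 left: {2,3,4,5,6,7}→3
  placing 0:d first → 3 extensions

3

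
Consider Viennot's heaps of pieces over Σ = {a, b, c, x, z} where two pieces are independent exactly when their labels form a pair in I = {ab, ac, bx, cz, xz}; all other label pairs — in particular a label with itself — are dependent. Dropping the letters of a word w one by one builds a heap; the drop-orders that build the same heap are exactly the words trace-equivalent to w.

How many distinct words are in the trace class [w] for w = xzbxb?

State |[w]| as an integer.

0(x) covers ∅
1(z) covers ∅
2(b) covers 1:z
3(x) covers 0:x
4(b) covers 2:b
floor of heap: 0:x, 1:z
completions by unplaced set U, small U first (add the entries for U minus each lowest piece of U):
  |U|=1: {3}:1  {4}:1
  |U|=2: {0,3}:1  {2,4}:1  {3,4}:2
  |U|=3: {0,3,4}:3  {1,2,4}:1  {2,3,4}:3
  start at 0(x): 4
  start at 1(z): 6
sum over floor = 10

10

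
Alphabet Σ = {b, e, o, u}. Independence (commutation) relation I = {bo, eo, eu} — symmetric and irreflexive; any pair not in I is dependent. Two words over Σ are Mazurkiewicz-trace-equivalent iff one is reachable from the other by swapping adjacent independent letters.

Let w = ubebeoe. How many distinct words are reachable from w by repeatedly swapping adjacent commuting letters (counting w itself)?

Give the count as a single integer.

6

drop 0:u onto floor
drop 1:b onto {0:u}
drop 2:e onto {1:b}
drop 3:b onto {2:e}
drop 4:e onto {3:b}
drop 5:o onto {0:u}
drop 6:e onto {4:e}
ground layer = {0:u}
drop-orders for the pieces not yet dropped (sum over which currently-grounded one goes next):
  1 to go: {5} 1  {6} 1
  2 to go: {4,6} 1  {5,6} 2
  3 to go: {3,4,6} 1  {4,5,6} 3
  4 to go: {2,3,4,6} 1  {3,4,5,6} 4
  5 to go: {1,2,3,4,6} 1  {2,3,4,5,6} 5
  if 0:u drops first: 6 orders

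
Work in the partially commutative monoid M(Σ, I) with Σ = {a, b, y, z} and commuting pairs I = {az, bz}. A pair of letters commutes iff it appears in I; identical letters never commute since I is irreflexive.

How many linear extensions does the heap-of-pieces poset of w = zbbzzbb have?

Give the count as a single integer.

35

drop 0:z onto floor
drop 1:b onto floor
drop 2:b onto {1:b}
drop 3:z onto {0:z}
drop 4:z onto {3:z}
drop 5:b onto {2:b}
drop 6:b onto {5:b}
ground layer = {0:z, 1:b}
drop-orders for the pieces not yet dropped (sum over which currently-grounded one goes next):
  1 to go: {4} 1  {6} 1
  2 to go: {3,4} 1  {4,6} 2  {5,6} 1
  3 to go: {0,3,4} 1  {2,5,6} 1  {3,4,6} 3  {4,5,6} 3
  4 to go: {0,3,4,6} 4  {1,2,5,6} 1  {2,4,5,6} 4  {3,4,5,6} 6
  5 to go: {0,3,4,5,6} 10  {1,2,4,5,6} 5  {2,3,4,5,6} 10
  if 0:z drops first: 15 orders
  if 1:b drops first: 20 orders
heap linearizations: 35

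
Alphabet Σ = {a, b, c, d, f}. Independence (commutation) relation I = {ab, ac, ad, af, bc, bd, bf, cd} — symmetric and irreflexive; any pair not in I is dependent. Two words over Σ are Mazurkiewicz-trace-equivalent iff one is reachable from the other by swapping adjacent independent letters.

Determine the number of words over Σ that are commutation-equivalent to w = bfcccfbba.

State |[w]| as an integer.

504

0(b) covers ∅
1(f) covers ∅
2(c) covers 1:f
3(c) covers 2:c
4(c) covers 3:c
5(f) covers 4:c
6(b) covers 0:b
7(b) covers 6:b
8(a) covers ∅
floor of heap: 0:b, 1:f, 8:a
completions by unplaced set U, small U first (add the entries for U minus each lowest piece of U):
  |U|=1: {5}:1  {7}:1  {8}:1
  |U|=2: {4,5}:1  {5,7}:2  {5,8}:2  {6,7}:1  {7,8}:2
  |U|=3: {0,6,7}:1  {3,4,5}:1  {4,5,7}:3  {4,5,8}:3  {5,6,7}:3  {5,7,8}:6  {6,7,8}:3
  |U|=4: {0,5,6,7}:4  {0,6,7,8}:4  {2,3,4,5}:1  {3,4,5,7}:4  {3,4,5,8}:4  {4,5,6,7}:6  {4,5,7,8}:12  {5,6,7,8}:12
  |U|=5: {0,4,5,6,7}:10  {0,5,6,7,8}:20  {1,2,3,4,5}:1  {2,3,4,5,7}:5  {2,3,4,5,8}:5  {3,4,5,6,7}:10  {3,4,5,7,8}:20  {4,5,6,7,8}:30
  |U|=6: {0,3,4,5,6,7}:20  {0,4,5,6,7,8}:60  {1,2,3,4,5,7}:6  {1,2,3,4,5,8}:6  {2,3,4,5,6,7}:15  {2,3,4,5,7,8}:30  {3,4,5,6,7,8}:60
  |U|=7: {0,2,3,4,5,6,7}:35  {0,3,4,5,6,7,8}:140  {1,2,3,4,5,6,7}:21  {1,2,3,4,5,7,8}:42  {2,3,4,5,6,7,8}:105
  start at 0(b): 168
  start at 1(f): 280
  start at 8(a): 56
sum over floor = 504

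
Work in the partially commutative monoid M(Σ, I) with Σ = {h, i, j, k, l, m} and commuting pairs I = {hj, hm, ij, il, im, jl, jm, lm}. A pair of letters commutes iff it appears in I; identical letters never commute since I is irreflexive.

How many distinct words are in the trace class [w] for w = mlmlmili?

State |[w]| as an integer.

drop 0:m onto floor
drop 1:l onto floor
drop 2:m onto {0:m}
drop 3:l onto {1:l}
drop 4:m onto {2:m}
drop 5:i onto floor
drop 6:l onto {3:l}
drop 7:i onto {5:i}
ground layer = {0:m, 1:l, 5:i}
drop-orders for the pieces not yet dropped (sum over which currently-grounded one goes next):
  1 to go: {4} 1  {6} 1  {7} 1
  2 to go: {2,4} 1  {3,6} 1  {4,6} 2  {4,7} 2  {5,7} 1  {6,7} 2
  3 to go: {0,2,4} 1  {1,3,6} 1  {2,4,6} 3  {2,4,7} 3  {3,4,6} 3  {3,6,7} 3  {4,5,7} 3  {4,6,7} 6  {5,6,7} 3
  4 to go: {0,2,4,6} 4  {0,2,4,7} 4  {1,3,4,6} 4  {1,3,6,7} 4  {2,3,4,6} 6  {2,4,5,7} 6  {2,4,6,7} 12  {3,4,6,7} 12  {3,5,6,7} 6  {4,5,6,7} 12
  5 to go: {0,2,3,4,6} 10  {0,2,4,5,7} 10  {0,2,4,6,7} 20  {1,2,3,4,6} 10  {1,3,4,6,7} 20  {1,3,5,6,7} 10  {2,3,4,6,7} 30  {2,4,5,6,7} 30  {3,4,5,6,7} 30
  6 to go: {0,1,2,3,4,6} 20  {0,2,3,4,6,7} 60  {0,2,4,5,6,7} 60  {1,2,3,4,6,7} 60  {1,3,4,5,6,7} 60  {2,3,4,5,6,7} 90
  if 0:m drops first: 210 orders
  if 1:l drops first: 210 orders
  if 5:i drops first: 140 orders
heap linearizations: 560

560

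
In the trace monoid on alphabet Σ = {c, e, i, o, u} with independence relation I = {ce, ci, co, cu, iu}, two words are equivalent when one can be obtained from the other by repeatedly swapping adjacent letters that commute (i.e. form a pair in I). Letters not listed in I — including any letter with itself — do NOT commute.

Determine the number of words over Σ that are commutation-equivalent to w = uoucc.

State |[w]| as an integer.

10

drop 0:u onto floor
drop 1:o onto {0:u}
drop 2:u onto {1:o}
drop 3:c onto floor
drop 4:c onto {3:c}
ground layer = {0:u, 3:c}
drop-orders for the pieces not yet dropped (sum over which currently-grounded one goes next):
  1 to go: {2} 1  {4} 1
  2 to go: {1,2} 1  {2,4} 2  {3,4} 1
  3 to go: {0,1,2} 1  {1,2,4} 3  {2,3,4} 3
  if 0:u drops first: 6 orders
  if 3:c drops first: 4 orders
heap linearizations: 10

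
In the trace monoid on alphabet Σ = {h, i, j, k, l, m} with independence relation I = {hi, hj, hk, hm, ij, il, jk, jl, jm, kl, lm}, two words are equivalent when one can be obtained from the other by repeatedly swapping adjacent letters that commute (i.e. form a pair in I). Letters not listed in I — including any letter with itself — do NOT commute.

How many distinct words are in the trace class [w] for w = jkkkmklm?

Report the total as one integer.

piece 0:j — minimal
piece 1:k — minimal
piece 2:k rests on {1:k}
piece 3:k rests on {2:k}
piece 4:m rests on {3:k}
piece 5:k rests on {4:m}
piece 6:l — minimal
piece 7:m rests on {5:k}
minimal pieces: {0:j, 1:k, 6:l}
ways to finish when only these pieces remain (= sum over removing one remaining piece with nothing left below it):
  1 left: {0}→1  {6}→1  {7}→1
  2 left: {0,6}→2  {0,7}→2  {5,7}→1  {6,7}→2
  3 left: {0,5,7}→3  {0,6,7}→6  {4,5,7}→1  {5,6,7}→3
  4 left: {0,4,5,7}→4  {0,5,6,7}→12  {3,4,5,7}→1  {4,5,6,7}→4
  5 left: {0,3,4,5,7}→5  {0,4,5,6,7}→20  {2,3,4,5,7}→1  {3,4,5,6,7}→5
  6 left: {0,2,3,4,5,7}→6  {0,3,4,5,6,7}→30  {1,2,3,4,5,7}→1  {2,3,4,5,6,7}→6
  placing 0:j first → 7 extensions
  placing 1:k first → 42 extensions
  placing 6:l first → 7 extensions
total linear extensions = 56

56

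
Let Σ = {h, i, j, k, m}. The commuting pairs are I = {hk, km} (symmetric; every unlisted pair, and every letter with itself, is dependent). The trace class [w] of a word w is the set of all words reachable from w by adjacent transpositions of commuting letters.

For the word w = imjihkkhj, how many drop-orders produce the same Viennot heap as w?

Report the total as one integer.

0(i) covers ∅
1(m) covers 0:i
2(j) covers 1:m
3(i) covers 2:j
4(h) covers 3:i
5(k) covers 3:i
6(k) covers 5:k
7(h) covers 4:h
8(j) covers 6:k, 7:h
floor of heap: 0:i
completions by unplaced set U, small U first (add the entries for U minus each lowest piece of U):
  |U|=1: {8}:1
  |U|=2: {6,8}:1  {7,8}:1
  |U|=3: {4,7,8}:1  {5,6,8}:1  {6,7,8}:2
  |U|=4: {4,6,7,8}:3  {5,6,7,8}:3
  |U|=5: {4,5,6,7,8}:6
  |U|=6: {3,4,5,6,7,8}:6
  |U|=7: {2,3,4,5,6,7,8}:6
  start at 0(i): 6

6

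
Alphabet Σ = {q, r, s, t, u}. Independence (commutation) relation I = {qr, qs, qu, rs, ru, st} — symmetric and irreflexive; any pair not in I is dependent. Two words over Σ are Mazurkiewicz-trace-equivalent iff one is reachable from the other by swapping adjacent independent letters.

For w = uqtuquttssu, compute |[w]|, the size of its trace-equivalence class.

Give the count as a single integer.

44

drop 0:u onto floor
drop 1:q onto floor
drop 2:t onto {0:u, 1:q}
drop 3:u onto {2:t}
drop 4:q onto {2:t}
drop 5:u onto {3:u}
drop 6:t onto {4:q, 5:u}
drop 7:t onto {6:t}
drop 8:s onto {5:u}
drop 9:s onto {8:s}
drop 10:u onto {7:t, 9:s}
ground layer = {0:u, 1:q}
drop-orders for the pieces not yet dropped (sum over which currently-grounded one goes next):
  1 to go: {10} 1
  2 to go: {7,10} 1  {9,10} 1
  3 to go: {6,7,10} 1  {7,9,10} 2  {8,9,10} 1
  4 to go: {4,6,7,10} 1  {6,7,9,10} 3  {7,8,9,10} 3
  5 to go: {4,6,7,9,10} 4  {6,7,8,9,10} 6
  6 to go: {4,6,7,8,9,10} 10  {5,6,7,8,9,10} 6
  7 to go: {3,5,6,7,8,9,10} 6  {4,5,6,7,8,9,10} 16
  8 to go: {3,4,5,6,7,8,9,10} 22
  9 to go: {2,3,4,5,6,7,8,9,10} 22
  if 0:u drops first: 22 orders
  if 1:q drops first: 22 orders
heap linearizations: 44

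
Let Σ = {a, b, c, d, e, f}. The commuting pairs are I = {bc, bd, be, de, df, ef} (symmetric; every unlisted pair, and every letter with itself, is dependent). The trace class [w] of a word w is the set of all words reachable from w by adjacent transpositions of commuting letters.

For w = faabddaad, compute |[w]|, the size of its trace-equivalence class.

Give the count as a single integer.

#0=f has no predecessor
#1=a depends on [0:f]
#2=a depends on [1:a]
#3=b depends on [2:a]
#4=d depends on [2:a]
#5=d depends on [4:d]
#6=a depends on [3:b, 5:d]
#7=a depends on [6:a]
#8=d depends on [7:a]
sources: [0:f]
N(rest) = Σ N(rest − s) over sources s of rest; N(one piece) = 1:
  size 1 → [8]=1
  size 2 → [7,8]=1
  size 3 → [6,7,8]=1
  size 4 → [3,6,7,8]=1  [5,6,7,8]=1
  size 5 → [3,5,6,7,8]=2  [4,5,6,7,8]=1
  size 6 → [3,4,5,6,7,8]=3
  size 7 → [2,3,4,5,6,7,8]=3
  first=0(f) contributes 3

3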